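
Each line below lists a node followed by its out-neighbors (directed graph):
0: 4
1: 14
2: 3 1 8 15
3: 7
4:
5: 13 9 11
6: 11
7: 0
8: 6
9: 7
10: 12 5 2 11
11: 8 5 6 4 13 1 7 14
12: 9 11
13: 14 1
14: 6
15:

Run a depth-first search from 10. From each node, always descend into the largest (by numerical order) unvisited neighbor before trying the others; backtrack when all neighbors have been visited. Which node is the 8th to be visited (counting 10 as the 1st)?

Visit 10
10 → 12
12 → 11
11 → 14
14 → 6
11 → 13
13 → 1
11 → 8
11 → 7
7 → 0
0 → 4
11 → 5
5 → 9
10 → 2
2 → 15
2 → 3

Visit order: 10, 12, 11, 14, 6, 13, 1, 8, 7, 0, 4, 5, 9, 2, 15, 3

8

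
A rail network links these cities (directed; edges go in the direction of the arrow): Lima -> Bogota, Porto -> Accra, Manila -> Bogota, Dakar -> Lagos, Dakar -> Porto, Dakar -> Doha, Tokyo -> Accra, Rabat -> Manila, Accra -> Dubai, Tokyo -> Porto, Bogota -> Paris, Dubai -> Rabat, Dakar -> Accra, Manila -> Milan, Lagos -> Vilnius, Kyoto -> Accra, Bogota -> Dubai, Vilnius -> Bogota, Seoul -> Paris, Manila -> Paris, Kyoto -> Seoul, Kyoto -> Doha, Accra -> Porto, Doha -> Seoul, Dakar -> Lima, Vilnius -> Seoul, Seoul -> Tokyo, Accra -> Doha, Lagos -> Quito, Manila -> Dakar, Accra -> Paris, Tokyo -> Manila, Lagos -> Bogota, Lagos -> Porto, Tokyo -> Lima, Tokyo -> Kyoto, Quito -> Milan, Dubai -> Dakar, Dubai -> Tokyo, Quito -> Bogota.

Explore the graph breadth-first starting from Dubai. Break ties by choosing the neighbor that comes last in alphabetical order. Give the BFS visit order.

Dubai Tokyo Rabat Dakar Porto Manila Lima Kyoto Accra Lagos Doha Paris Milan Bogota Seoul Vilnius Quito

Visit Dubai; enqueue Tokyo, Rabat, Dakar → queue [Tokyo, Rabat, Dakar]
Visit Tokyo; enqueue Porto, Manila, Lima, Kyoto, Accra → queue [Rabat, Dakar, Porto, Manila, Lima, Kyoto, Accra]
Visit Rabat → queue [Dakar, Porto, Manila, Lima, Kyoto, Accra]
Visit Dakar; enqueue Lagos, Doha → queue [Porto, Manila, Lima, Kyoto, Accra, Lagos, Doha]
Visit Porto → queue [Manila, Lima, Kyoto, Accra, Lagos, Doha]
Visit Manila; enqueue Paris, Milan, Bogota → queue [Lima, Kyoto, Accra, Lagos, Doha, Paris, Milan, Bogota]
Visit Lima → queue [Kyoto, Accra, Lagos, Doha, Paris, Milan, Bogota]
Visit Kyoto; enqueue Seoul → queue [Accra, Lagos, Doha, Paris, Milan, Bogota, Seoul]
Visit Accra → queue [Lagos, Doha, Paris, Milan, Bogota, Seoul]
Visit Lagos; enqueue Vilnius, Quito → queue [Doha, Paris, Milan, Bogota, Seoul, Vilnius, Quito]
Visit Doha → queue [Paris, Milan, Bogota, Seoul, Vilnius, Quito]
Visit Paris → queue [Milan, Bogota, Seoul, Vilnius, Quito]
Visit Milan → queue [Bogota, Seoul, Vilnius, Quito]
Visit Bogota → queue [Seoul, Vilnius, Quito]
Visit Seoul → queue [Vilnius, Quito]
Visit Vilnius → queue [Quito]
Visit Quito → queue []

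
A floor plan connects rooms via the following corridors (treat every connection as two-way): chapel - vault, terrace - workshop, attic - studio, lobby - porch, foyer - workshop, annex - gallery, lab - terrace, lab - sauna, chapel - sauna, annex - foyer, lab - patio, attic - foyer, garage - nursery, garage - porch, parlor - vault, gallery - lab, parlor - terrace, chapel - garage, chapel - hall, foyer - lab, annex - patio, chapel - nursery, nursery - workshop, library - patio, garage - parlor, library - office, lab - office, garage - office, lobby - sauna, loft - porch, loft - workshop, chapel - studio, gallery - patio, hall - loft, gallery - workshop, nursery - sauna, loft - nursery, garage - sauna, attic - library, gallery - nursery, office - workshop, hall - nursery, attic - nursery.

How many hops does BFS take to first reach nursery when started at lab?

2

Level 0: lab
Level 1: foyer, gallery, office, patio, sauna, terrace
Level 2: annex, attic, chapel, garage, library, lobby, nursery, parlor, workshop
Level 3: hall, loft, porch, studio, vault
nursery first appears at level 2.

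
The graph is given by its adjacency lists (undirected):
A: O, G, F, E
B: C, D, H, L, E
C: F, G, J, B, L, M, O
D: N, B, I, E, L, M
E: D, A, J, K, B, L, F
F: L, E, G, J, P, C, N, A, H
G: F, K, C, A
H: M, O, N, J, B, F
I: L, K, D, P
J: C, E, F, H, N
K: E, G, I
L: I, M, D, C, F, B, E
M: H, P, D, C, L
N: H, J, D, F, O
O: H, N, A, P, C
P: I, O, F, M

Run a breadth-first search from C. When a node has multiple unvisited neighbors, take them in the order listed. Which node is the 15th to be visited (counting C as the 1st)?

Visit C; enqueue F, G, J, B, L, M, O → queue [F, G, J, B, L, M, O]
Visit F; enqueue E, P, N, A, H → queue [G, J, B, L, M, O, E, P, N, A, H]
Visit G; enqueue K → queue [J, B, L, M, O, E, P, N, A, H, K]
Visit J → queue [B, L, M, O, E, P, N, A, H, K]
Visit B; enqueue D → queue [L, M, O, E, P, N, A, H, K, D]
Visit L; enqueue I → queue [M, O, E, P, N, A, H, K, D, I]
Visit M → queue [O, E, P, N, A, H, K, D, I]
Visit O → queue [E, P, N, A, H, K, D, I]
Visit E → queue [P, N, A, H, K, D, I]
Visit P → queue [N, A, H, K, D, I]
Visit N → queue [A, H, K, D, I]
Visit A → queue [H, K, D, I]
Visit H → queue [K, D, I]
Visit K → queue [D, I]
Visit D → queue [I]
Visit I → queue []

Visit order: C, F, G, J, B, L, M, O, E, P, N, A, H, K, D, I

D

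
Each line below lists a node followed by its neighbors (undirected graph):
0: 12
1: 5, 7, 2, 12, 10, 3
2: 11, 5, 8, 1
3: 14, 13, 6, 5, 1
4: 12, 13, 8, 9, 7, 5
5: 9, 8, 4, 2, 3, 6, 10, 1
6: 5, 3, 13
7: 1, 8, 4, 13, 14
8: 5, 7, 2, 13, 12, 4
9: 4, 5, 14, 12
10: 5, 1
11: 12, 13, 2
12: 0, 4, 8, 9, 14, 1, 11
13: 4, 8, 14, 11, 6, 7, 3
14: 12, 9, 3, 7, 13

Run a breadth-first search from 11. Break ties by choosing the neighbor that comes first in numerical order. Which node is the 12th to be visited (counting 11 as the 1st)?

3

Visit 11; enqueue 2, 12, 13 → queue [2, 12, 13]
Visit 2; enqueue 1, 5, 8 → queue [12, 13, 1, 5, 8]
Visit 12; enqueue 0, 4, 9, 14 → queue [13, 1, 5, 8, 0, 4, 9, 14]
Visit 13; enqueue 3, 6, 7 → queue [1, 5, 8, 0, 4, 9, 14, 3, 6, 7]
Visit 1; enqueue 10 → queue [5, 8, 0, 4, 9, 14, 3, 6, 7, 10]
Visit 5 → queue [8, 0, 4, 9, 14, 3, 6, 7, 10]
Visit 8 → queue [0, 4, 9, 14, 3, 6, 7, 10]
Visit 0 → queue [4, 9, 14, 3, 6, 7, 10]
Visit 4 → queue [9, 14, 3, 6, 7, 10]
Visit 9 → queue [14, 3, 6, 7, 10]
Visit 14 → queue [3, 6, 7, 10]
Visit 3 → queue [6, 7, 10]
Visit 6 → queue [7, 10]
Visit 7 → queue [10]
Visit 10 → queue []

Visit order: 11, 2, 12, 13, 1, 5, 8, 0, 4, 9, 14, 3, 6, 7, 10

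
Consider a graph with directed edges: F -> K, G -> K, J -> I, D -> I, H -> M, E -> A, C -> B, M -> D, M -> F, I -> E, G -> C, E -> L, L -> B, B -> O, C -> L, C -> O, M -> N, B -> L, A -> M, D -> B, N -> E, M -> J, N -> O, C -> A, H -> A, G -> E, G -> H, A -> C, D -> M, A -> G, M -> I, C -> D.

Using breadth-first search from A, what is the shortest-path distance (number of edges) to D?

2

Level 0: A
Level 1: C, G, M
Level 2: B, D, E, F, H, I, J, K, L, N, O
D first appears at level 2.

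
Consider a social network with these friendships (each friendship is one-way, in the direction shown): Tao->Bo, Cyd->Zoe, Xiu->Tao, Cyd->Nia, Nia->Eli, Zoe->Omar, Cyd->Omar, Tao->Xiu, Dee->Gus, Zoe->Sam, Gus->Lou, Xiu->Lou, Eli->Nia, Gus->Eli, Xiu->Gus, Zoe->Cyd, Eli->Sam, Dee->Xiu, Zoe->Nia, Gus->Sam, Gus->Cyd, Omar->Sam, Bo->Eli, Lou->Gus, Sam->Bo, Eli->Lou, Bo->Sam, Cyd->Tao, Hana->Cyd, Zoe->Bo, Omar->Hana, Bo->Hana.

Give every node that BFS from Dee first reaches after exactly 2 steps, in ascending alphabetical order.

Cyd, Eli, Lou, Sam, Tao

Level 0: Dee
Level 1: Gus, Xiu
Level 2: Cyd, Eli, Lou, Sam, Tao
Level 3: Bo, Nia, Omar, Zoe
Level 4: Hana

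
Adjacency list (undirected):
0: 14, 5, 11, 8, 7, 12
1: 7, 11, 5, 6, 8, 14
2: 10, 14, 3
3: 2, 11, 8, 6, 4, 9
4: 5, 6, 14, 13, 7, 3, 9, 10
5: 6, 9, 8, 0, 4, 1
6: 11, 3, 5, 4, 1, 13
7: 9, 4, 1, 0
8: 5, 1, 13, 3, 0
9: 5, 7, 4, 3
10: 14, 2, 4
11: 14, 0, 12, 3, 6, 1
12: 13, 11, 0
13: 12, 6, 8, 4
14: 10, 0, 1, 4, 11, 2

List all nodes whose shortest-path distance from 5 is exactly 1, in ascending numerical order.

Level 0: 5
Level 1: 0, 1, 4, 6, 8, 9
Level 2: 3, 7, 10, 11, 12, 13, 14
Level 3: 2

0, 1, 4, 6, 8, 9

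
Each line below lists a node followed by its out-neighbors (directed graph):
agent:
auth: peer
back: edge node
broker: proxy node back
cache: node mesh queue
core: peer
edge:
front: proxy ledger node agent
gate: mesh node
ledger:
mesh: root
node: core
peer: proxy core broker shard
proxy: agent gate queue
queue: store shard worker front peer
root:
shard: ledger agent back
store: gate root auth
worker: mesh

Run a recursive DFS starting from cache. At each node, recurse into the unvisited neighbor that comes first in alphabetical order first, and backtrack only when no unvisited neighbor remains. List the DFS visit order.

cache -> mesh -> root -> node -> core -> peer -> broker -> back -> edge -> proxy -> agent -> gate -> queue -> front -> ledger -> shard -> store -> auth -> worker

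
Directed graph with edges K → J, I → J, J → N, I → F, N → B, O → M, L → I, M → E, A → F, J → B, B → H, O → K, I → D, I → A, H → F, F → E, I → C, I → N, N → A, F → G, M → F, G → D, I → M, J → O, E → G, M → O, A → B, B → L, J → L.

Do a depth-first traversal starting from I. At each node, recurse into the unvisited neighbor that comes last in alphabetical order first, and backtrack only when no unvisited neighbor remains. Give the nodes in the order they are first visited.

Visit I
I → N
N → B
B → L
B → H
H → F
F → G
G → D
F → E
N → A
I → M
M → O
O → K
K → J
I → C

I → N → B → L → H → F → G → D → E → A → M → O → K → J → C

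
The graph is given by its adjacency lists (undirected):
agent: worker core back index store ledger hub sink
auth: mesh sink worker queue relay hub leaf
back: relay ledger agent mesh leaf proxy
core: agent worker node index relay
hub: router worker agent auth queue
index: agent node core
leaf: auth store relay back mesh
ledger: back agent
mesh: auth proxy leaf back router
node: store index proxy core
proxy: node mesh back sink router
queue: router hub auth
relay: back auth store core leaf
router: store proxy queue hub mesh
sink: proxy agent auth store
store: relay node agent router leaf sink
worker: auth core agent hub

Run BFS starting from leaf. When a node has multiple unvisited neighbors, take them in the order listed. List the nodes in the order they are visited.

leaf auth store relay back mesh sink worker queue hub node agent router core ledger proxy index

Visit leaf; enqueue auth, store, relay, back, mesh → queue [auth, store, relay, back, mesh]
Visit auth; enqueue sink, worker, queue, hub → queue [store, relay, back, mesh, sink, worker, queue, hub]
Visit store; enqueue node, agent, router → queue [relay, back, mesh, sink, worker, queue, hub, node, agent, router]
Visit relay; enqueue core → queue [back, mesh, sink, worker, queue, hub, node, agent, router, core]
Visit back; enqueue ledger, proxy → queue [mesh, sink, worker, queue, hub, node, agent, router, core, ledger, proxy]
Visit mesh → queue [sink, worker, queue, hub, node, agent, router, core, ledger, proxy]
Visit sink → queue [worker, queue, hub, node, agent, router, core, ledger, proxy]
Visit worker → queue [queue, hub, node, agent, router, core, ledger, proxy]
Visit queue → queue [hub, node, agent, router, core, ledger, proxy]
Visit hub → queue [node, agent, router, core, ledger, proxy]
Visit node; enqueue index → queue [agent, router, core, ledger, proxy, index]
Visit agent → queue [router, core, ledger, proxy, index]
Visit router → queue [core, ledger, proxy, index]
Visit core → queue [ledger, proxy, index]
Visit ledger → queue [proxy, index]
Visit proxy → queue [index]
Visit index → queue []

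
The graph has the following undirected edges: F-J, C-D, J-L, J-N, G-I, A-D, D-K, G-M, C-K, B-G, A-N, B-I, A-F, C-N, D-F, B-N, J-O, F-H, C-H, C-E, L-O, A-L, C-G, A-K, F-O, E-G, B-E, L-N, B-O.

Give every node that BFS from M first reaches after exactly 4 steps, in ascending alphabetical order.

A, F, J, L

Level 0: M
Level 1: G
Level 2: B, C, E, I
Level 3: D, H, K, N, O
Level 4: A, F, J, L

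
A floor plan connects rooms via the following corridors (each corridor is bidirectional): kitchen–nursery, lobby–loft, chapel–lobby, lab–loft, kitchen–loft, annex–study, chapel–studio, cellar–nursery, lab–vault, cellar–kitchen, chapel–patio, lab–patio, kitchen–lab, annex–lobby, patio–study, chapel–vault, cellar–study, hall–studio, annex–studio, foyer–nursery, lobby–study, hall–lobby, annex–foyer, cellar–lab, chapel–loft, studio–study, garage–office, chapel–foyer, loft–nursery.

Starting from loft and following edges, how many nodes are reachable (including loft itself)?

14

BFS from loft visits: loft, nursery, lobby, lab, kitchen, chapel, foyer, cellar, study, hall, annex, vault, patio, studio
Reachable nodes: 14 of 16 total.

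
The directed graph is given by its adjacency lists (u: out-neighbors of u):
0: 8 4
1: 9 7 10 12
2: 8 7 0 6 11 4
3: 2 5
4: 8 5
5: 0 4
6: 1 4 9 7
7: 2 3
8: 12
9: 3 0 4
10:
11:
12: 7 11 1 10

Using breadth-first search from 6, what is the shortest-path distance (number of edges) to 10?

Level 0: 6
Level 1: 1, 4, 7, 9
Level 2: 0, 2, 3, 5, 8, 10, 12
Level 3: 11
10 first appears at level 2.

2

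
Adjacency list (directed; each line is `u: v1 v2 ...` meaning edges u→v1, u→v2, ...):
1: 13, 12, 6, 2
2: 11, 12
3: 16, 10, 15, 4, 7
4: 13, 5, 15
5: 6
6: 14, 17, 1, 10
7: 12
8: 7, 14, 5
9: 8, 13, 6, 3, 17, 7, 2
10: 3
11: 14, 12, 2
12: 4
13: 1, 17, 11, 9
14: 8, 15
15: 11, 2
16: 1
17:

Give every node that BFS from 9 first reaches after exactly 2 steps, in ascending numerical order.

1, 4, 5, 10, 11, 12, 14, 15, 16

Level 0: 9
Level 1: 2, 3, 6, 7, 8, 13, 17
Level 2: 1, 4, 5, 10, 11, 12, 14, 15, 16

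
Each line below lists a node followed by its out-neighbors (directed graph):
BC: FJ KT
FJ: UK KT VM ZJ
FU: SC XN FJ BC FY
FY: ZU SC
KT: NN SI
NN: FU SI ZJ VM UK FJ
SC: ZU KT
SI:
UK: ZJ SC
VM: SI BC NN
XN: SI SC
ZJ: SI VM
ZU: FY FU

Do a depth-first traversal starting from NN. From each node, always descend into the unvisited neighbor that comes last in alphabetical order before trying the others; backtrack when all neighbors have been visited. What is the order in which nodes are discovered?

NN ZJ VM SI BC KT FJ UK SC ZU FY FU XN

Visit NN
NN → ZJ
ZJ → VM
VM → SI
VM → BC
BC → KT
BC → FJ
FJ → UK
UK → SC
SC → ZU
ZU → FY
ZU → FU
FU → XN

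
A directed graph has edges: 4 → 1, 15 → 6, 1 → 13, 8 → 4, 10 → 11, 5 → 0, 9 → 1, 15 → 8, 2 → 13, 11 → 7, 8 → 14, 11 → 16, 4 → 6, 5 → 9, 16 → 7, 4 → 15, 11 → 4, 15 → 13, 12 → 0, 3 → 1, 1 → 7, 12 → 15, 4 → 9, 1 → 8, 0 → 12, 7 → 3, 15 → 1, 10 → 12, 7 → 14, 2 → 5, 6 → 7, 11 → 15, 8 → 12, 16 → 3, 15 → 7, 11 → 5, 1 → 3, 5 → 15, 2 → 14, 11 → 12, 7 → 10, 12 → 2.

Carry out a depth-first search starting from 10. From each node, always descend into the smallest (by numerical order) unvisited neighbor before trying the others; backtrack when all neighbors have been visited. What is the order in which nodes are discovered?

Visit 10
10 → 11
11 → 4
4 → 1
1 → 3
1 → 7
7 → 14
1 → 8
8 → 12
12 → 0
12 → 2
2 → 5
5 → 9
5 → 15
15 → 6
15 → 13
11 → 16

10 -> 11 -> 4 -> 1 -> 3 -> 7 -> 14 -> 8 -> 12 -> 0 -> 2 -> 5 -> 9 -> 15 -> 6 -> 13 -> 16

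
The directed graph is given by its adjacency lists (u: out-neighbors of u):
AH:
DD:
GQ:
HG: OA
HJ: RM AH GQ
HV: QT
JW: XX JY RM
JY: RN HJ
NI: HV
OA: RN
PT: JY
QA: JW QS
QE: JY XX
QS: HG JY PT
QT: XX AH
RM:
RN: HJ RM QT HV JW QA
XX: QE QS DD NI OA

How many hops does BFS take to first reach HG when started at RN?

3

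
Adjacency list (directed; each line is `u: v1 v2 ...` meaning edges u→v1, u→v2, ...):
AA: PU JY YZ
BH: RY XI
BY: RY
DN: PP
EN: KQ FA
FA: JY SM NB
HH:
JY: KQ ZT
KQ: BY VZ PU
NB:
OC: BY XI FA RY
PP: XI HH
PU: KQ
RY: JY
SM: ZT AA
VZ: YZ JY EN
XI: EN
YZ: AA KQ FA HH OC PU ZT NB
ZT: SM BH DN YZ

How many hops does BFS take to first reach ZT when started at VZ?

2

Level 0: VZ
Level 1: EN, JY, YZ
Level 2: AA, FA, HH, KQ, NB, OC, PU, ZT
Level 3: BH, BY, DN, RY, SM, XI
Level 4: PP
ZT first appears at level 2.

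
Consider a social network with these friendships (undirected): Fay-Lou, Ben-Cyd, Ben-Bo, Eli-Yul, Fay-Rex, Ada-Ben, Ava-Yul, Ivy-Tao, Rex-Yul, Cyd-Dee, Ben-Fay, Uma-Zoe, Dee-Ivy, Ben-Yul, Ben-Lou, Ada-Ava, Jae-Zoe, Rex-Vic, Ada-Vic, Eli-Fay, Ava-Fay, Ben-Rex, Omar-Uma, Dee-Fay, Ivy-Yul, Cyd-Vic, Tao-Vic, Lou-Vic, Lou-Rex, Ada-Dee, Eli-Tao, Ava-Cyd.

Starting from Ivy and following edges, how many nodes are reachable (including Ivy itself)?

14

BFS from Ivy visits: Ivy, Dee, Tao, Yul, Ada, Cyd, Fay, Eli, Vic, Ava, Ben, Rex, Lou, Bo
Reachable nodes: 14 of 18 total.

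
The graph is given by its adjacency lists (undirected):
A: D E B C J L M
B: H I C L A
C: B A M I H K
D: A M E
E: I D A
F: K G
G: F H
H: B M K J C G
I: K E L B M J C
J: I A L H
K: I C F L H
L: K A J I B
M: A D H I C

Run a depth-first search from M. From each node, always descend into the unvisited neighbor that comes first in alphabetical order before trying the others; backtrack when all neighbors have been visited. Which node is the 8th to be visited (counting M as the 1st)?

Visit M
M → A
A → B
B → C
C → H
H → G
G → F
F → K
K → I
I → E
E → D
I → J
J → L

Visit order: M, A, B, C, H, G, F, K, I, E, D, J, L

K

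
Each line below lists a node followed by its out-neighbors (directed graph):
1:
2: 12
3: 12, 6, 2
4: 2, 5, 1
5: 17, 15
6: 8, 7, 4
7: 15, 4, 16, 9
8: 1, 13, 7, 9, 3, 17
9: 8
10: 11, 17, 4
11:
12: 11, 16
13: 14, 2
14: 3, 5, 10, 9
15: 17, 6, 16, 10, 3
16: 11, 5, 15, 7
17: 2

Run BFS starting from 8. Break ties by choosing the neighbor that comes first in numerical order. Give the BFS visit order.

8 1 3 7 9 13 17 2 6 12 4 15 16 14 11 5 10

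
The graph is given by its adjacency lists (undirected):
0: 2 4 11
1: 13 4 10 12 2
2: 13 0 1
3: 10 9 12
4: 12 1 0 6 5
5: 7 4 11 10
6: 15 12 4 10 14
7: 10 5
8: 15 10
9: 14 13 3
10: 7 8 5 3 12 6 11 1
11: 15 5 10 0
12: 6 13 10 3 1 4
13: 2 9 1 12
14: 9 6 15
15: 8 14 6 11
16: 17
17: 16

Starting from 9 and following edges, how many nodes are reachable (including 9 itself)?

16

BFS from 9 visits: 9, 14, 13, 3, 6, 15, 2, 1, 12, 10, 4, 8, 11, 0, 7, 5
Reachable nodes: 16 of 18 total.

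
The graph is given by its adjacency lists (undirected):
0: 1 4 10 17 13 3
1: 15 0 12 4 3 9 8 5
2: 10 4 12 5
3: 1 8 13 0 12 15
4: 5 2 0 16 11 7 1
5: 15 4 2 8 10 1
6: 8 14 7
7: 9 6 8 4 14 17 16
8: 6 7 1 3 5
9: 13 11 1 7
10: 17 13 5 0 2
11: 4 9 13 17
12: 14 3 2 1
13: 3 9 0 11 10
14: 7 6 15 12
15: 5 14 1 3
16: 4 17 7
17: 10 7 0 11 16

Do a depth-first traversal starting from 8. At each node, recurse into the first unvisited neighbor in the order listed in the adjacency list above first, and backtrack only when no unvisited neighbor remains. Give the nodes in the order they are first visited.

Visit 8
8 → 6
6 → 14
14 → 7
7 → 9
9 → 13
13 → 3
3 → 1
1 → 15
15 → 5
5 → 4
4 → 2
2 → 10
10 → 17
17 → 0
17 → 11
17 → 16
2 → 12

8, 6, 14, 7, 9, 13, 3, 1, 15, 5, 4, 2, 10, 17, 0, 11, 16, 12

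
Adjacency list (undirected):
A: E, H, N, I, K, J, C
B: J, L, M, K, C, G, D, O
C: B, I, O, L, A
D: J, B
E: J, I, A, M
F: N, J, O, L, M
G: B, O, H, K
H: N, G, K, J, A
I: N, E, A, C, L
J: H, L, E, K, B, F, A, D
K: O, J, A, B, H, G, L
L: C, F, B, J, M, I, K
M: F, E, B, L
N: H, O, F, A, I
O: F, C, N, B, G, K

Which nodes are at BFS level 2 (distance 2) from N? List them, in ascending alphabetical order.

B, C, E, G, J, K, L, M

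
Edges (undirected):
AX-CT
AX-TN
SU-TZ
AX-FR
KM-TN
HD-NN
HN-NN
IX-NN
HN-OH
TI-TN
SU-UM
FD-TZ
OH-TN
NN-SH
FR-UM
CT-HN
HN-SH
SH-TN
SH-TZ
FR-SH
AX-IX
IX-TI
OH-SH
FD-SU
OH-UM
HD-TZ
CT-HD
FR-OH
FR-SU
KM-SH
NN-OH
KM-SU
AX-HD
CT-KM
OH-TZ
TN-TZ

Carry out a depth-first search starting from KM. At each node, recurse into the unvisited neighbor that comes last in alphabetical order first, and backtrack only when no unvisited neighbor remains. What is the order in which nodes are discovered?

KM -> TN -> TZ -> SU -> UM -> OH -> SH -> NN -> IX -> TI -> AX -> HD -> CT -> HN -> FR -> FD

Visit KM
KM → TN
TN → TZ
TZ → SU
SU → UM
UM → OH
OH → SH
SH → NN
NN → IX
IX → TI
IX → AX
AX → HD
HD → CT
CT → HN
AX → FR
SU → FD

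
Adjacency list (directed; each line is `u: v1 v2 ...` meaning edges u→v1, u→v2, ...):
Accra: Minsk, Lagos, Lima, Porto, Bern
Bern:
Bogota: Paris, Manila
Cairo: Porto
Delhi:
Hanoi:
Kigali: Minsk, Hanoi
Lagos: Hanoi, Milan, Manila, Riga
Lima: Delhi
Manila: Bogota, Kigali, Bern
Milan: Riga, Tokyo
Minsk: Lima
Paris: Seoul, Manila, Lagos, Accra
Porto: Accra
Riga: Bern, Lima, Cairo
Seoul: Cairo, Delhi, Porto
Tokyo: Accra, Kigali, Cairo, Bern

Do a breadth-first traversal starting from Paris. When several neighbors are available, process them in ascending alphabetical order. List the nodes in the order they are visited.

Visit Paris; enqueue Accra, Lagos, Manila, Seoul → queue [Accra, Lagos, Manila, Seoul]
Visit Accra; enqueue Bern, Lima, Minsk, Porto → queue [Lagos, Manila, Seoul, Bern, Lima, Minsk, Porto]
Visit Lagos; enqueue Hanoi, Milan, Riga → queue [Manila, Seoul, Bern, Lima, Minsk, Porto, Hanoi, Milan, Riga]
Visit Manila; enqueue Bogota, Kigali → queue [Seoul, Bern, Lima, Minsk, Porto, Hanoi, Milan, Riga, Bogota, Kigali]
Visit Seoul; enqueue Cairo, Delhi → queue [Bern, Lima, Minsk, Porto, Hanoi, Milan, Riga, Bogota, Kigali, Cairo, Delhi]
Visit Bern → queue [Lima, Minsk, Porto, Hanoi, Milan, Riga, Bogota, Kigali, Cairo, Delhi]
Visit Lima → queue [Minsk, Porto, Hanoi, Milan, Riga, Bogota, Kigali, Cairo, Delhi]
Visit Minsk → queue [Porto, Hanoi, Milan, Riga, Bogota, Kigali, Cairo, Delhi]
Visit Porto → queue [Hanoi, Milan, Riga, Bogota, Kigali, Cairo, Delhi]
Visit Hanoi → queue [Milan, Riga, Bogota, Kigali, Cairo, Delhi]
Visit Milan; enqueue Tokyo → queue [Riga, Bogota, Kigali, Cairo, Delhi, Tokyo]
Visit Riga → queue [Bogota, Kigali, Cairo, Delhi, Tokyo]
Visit Bogota → queue [Kigali, Cairo, Delhi, Tokyo]
Visit Kigali → queue [Cairo, Delhi, Tokyo]
Visit Cairo → queue [Delhi, Tokyo]
Visit Delhi → queue [Tokyo]
Visit Tokyo → queue []

Paris -> Accra -> Lagos -> Manila -> Seoul -> Bern -> Lima -> Minsk -> Porto -> Hanoi -> Milan -> Riga -> Bogota -> Kigali -> Cairo -> Delhi -> Tokyo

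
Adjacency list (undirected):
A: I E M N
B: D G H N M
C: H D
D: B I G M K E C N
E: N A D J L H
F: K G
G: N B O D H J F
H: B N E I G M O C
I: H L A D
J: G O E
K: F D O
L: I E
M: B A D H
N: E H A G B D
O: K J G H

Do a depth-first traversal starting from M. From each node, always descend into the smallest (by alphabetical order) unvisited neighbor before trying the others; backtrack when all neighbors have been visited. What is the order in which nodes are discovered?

Visit M
M → A
A → E
E → D
D → B
B → G
G → F
F → K
K → O
O → H
H → C
H → I
I → L
H → N
O → J

M, A, E, D, B, G, F, K, O, H, C, I, L, N, J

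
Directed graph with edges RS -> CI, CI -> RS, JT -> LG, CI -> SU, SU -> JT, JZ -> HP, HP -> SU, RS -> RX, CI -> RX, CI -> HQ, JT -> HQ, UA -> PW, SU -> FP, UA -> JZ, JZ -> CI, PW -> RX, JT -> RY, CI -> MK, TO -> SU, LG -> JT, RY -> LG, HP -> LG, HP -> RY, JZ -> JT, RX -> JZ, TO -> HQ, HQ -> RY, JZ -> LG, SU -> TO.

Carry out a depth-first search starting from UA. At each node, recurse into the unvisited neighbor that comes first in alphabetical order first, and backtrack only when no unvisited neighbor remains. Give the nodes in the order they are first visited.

UA, JZ, CI, HQ, RY, LG, JT, MK, RS, RX, SU, FP, TO, HP, PW

Visit UA
UA → JZ
JZ → CI
CI → HQ
HQ → RY
RY → LG
LG → JT
CI → MK
CI → RS
RS → RX
CI → SU
SU → FP
SU → TO
JZ → HP
UA → PW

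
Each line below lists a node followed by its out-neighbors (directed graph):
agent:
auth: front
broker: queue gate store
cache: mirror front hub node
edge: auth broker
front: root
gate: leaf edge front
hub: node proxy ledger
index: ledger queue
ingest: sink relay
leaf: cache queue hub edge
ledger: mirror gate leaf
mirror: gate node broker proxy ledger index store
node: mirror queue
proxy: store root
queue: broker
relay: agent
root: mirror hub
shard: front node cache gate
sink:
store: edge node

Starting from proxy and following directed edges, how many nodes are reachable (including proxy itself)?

BFS from proxy visits: proxy, root, store, hub, mirror, edge, node, ledger, broker, gate, index, auth, queue, leaf, front, cache
Reachable nodes: 16 of 21 total.

16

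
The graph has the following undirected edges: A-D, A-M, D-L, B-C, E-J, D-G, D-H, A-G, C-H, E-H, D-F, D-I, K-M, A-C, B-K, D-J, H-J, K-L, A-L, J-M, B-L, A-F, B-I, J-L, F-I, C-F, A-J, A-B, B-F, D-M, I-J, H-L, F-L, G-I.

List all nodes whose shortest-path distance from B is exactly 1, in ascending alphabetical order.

A, C, F, I, K, L

Level 0: B
Level 1: A, C, F, I, K, L
Level 2: D, G, H, J, M
Level 3: E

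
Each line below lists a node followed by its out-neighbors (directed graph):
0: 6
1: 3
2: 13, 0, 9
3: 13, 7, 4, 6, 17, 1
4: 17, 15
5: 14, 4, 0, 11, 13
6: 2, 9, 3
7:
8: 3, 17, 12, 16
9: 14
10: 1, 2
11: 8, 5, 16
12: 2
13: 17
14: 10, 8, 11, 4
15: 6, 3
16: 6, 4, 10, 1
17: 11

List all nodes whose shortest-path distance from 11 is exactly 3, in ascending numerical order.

Level 0: 11
Level 1: 5, 8, 16
Level 2: 0, 1, 3, 4, 6, 10, 12, 13, 14, 17
Level 3: 2, 7, 9, 15

2, 7, 9, 15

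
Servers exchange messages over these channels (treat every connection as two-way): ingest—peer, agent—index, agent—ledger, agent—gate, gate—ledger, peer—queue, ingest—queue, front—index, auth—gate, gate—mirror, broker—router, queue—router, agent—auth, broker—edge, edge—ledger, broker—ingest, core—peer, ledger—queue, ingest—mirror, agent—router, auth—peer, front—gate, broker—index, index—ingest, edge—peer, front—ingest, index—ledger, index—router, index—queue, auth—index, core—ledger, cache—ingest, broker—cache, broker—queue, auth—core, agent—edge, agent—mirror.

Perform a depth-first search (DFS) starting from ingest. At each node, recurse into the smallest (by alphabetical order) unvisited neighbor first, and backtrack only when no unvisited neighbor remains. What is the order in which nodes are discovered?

ingest -> broker -> cache -> edge -> agent -> auth -> core -> ledger -> gate -> front -> index -> queue -> peer -> router -> mirror

Visit ingest
ingest → broker
broker → cache
broker → edge
edge → agent
agent → auth
auth → core
core → ledger
ledger → gate
gate → front
front → index
index → queue
queue → peer
queue → router
gate → mirror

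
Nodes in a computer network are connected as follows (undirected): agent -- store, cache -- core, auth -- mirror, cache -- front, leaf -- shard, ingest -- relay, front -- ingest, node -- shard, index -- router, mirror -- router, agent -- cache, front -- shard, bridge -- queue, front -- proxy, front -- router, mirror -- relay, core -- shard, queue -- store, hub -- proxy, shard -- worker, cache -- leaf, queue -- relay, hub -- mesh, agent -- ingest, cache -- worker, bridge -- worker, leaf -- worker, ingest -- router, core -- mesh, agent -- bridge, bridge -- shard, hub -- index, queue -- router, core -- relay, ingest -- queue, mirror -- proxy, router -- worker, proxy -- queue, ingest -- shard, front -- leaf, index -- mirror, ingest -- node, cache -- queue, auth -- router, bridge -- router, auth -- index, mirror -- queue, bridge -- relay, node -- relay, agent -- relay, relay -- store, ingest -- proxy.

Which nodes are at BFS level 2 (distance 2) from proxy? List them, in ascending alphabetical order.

agent, auth, bridge, cache, index, leaf, mesh, node, relay, router, shard, store

Level 0: proxy
Level 1: front, hub, ingest, mirror, queue
Level 2: agent, auth, bridge, cache, index, leaf, mesh, node, relay, router, shard, store
Level 3: core, worker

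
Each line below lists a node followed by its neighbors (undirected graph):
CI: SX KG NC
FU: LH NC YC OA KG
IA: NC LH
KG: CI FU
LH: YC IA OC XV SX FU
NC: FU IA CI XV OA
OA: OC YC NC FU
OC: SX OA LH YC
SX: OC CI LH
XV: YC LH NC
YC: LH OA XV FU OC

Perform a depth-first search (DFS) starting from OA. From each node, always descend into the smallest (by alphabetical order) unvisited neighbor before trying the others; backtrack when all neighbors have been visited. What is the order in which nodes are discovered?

OA, FU, KG, CI, NC, IA, LH, OC, SX, YC, XV

Visit OA
OA → FU
FU → KG
KG → CI
CI → NC
NC → IA
IA → LH
LH → OC
OC → SX
OC → YC
YC → XV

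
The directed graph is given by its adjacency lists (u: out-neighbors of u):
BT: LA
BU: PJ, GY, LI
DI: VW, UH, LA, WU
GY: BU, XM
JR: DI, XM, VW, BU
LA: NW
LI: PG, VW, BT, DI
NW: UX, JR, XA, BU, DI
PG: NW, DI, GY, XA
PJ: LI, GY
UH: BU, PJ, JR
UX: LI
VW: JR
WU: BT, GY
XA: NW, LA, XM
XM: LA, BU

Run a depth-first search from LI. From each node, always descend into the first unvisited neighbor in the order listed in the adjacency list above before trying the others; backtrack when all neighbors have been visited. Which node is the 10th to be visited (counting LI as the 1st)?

PJ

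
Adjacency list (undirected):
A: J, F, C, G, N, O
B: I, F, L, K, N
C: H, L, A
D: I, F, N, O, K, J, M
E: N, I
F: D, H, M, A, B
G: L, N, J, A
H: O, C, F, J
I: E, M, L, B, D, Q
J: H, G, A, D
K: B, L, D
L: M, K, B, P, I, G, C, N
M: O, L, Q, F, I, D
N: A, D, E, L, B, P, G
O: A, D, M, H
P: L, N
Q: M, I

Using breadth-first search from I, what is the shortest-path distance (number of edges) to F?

Level 0: I
Level 1: B, D, E, L, M, Q
Level 2: C, F, G, J, K, N, O, P
Level 3: A, H
F first appears at level 2.

2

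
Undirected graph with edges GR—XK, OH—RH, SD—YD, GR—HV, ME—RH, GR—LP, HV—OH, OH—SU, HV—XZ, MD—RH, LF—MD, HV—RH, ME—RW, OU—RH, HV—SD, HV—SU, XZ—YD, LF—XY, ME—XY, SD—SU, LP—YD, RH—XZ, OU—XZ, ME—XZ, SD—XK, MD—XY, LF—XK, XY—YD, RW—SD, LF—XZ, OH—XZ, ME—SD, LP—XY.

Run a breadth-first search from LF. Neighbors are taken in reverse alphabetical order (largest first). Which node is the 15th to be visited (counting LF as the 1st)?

SU

Visit LF; enqueue XZ, XY, XK, MD → queue [XZ, XY, XK, MD]
Visit XZ; enqueue YD, RH, OU, OH, ME, HV → queue [XY, XK, MD, YD, RH, OU, OH, ME, HV]
Visit XY; enqueue LP → queue [XK, MD, YD, RH, OU, OH, ME, HV, LP]
Visit XK; enqueue SD, GR → queue [MD, YD, RH, OU, OH, ME, HV, LP, SD, GR]
Visit MD → queue [YD, RH, OU, OH, ME, HV, LP, SD, GR]
Visit YD → queue [RH, OU, OH, ME, HV, LP, SD, GR]
Visit RH → queue [OU, OH, ME, HV, LP, SD, GR]
Visit OU → queue [OH, ME, HV, LP, SD, GR]
Visit OH; enqueue SU → queue [ME, HV, LP, SD, GR, SU]
Visit ME; enqueue RW → queue [HV, LP, SD, GR, SU, RW]
Visit HV → queue [LP, SD, GR, SU, RW]
Visit LP → queue [SD, GR, SU, RW]
Visit SD → queue [GR, SU, RW]
Visit GR → queue [SU, RW]
Visit SU → queue [RW]
Visit RW → queue []

Visit order: LF, XZ, XY, XK, MD, YD, RH, OU, OH, ME, HV, LP, SD, GR, SU, RW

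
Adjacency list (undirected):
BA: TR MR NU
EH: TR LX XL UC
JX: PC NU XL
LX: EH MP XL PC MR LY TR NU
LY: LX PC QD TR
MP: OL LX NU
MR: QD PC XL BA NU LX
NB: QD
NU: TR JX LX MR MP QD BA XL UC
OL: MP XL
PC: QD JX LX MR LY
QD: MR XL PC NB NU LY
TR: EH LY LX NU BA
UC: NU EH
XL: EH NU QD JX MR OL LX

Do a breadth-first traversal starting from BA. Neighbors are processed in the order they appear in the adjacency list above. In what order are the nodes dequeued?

BA → TR → MR → NU → EH → LY → LX → QD → PC → XL → JX → MP → UC → NB → OL

Visit BA; enqueue TR, MR, NU → queue [TR, MR, NU]
Visit TR; enqueue EH, LY, LX → queue [MR, NU, EH, LY, LX]
Visit MR; enqueue QD, PC, XL → queue [NU, EH, LY, LX, QD, PC, XL]
Visit NU; enqueue JX, MP, UC → queue [EH, LY, LX, QD, PC, XL, JX, MP, UC]
Visit EH → queue [LY, LX, QD, PC, XL, JX, MP, UC]
Visit LY → queue [LX, QD, PC, XL, JX, MP, UC]
Visit LX → queue [QD, PC, XL, JX, MP, UC]
Visit QD; enqueue NB → queue [PC, XL, JX, MP, UC, NB]
Visit PC → queue [XL, JX, MP, UC, NB]
Visit XL; enqueue OL → queue [JX, MP, UC, NB, OL]
Visit JX → queue [MP, UC, NB, OL]
Visit MP → queue [UC, NB, OL]
Visit UC → queue [NB, OL]
Visit NB → queue [OL]
Visit OL → queue []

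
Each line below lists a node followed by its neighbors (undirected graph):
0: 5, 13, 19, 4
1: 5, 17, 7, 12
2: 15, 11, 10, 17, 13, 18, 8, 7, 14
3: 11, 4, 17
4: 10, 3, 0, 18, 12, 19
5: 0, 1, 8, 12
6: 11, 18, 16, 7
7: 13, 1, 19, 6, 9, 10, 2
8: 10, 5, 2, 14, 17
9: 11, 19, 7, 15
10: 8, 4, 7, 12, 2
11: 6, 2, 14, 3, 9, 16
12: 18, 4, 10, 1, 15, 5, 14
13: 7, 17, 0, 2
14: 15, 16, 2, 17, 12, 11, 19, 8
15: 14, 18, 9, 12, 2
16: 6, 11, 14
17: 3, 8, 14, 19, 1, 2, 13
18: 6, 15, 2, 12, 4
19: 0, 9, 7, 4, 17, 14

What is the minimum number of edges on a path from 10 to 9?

Level 0: 10
Level 1: 2, 4, 7, 8, 12
Level 2: 0, 1, 3, 5, 6, 9, 11, 13, 14, 15, 17, 18, 19
Level 3: 16
9 first appears at level 2.

2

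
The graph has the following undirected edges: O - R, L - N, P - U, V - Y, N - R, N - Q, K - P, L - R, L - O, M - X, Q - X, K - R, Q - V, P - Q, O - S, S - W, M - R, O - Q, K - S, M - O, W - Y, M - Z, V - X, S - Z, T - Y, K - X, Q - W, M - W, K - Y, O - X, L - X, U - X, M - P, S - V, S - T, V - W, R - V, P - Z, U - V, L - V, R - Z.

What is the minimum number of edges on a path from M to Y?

2

Level 0: M
Level 1: O, P, R, W, X, Z
Level 2: K, L, N, Q, S, U, V, Y
Level 3: T
Y first appears at level 2.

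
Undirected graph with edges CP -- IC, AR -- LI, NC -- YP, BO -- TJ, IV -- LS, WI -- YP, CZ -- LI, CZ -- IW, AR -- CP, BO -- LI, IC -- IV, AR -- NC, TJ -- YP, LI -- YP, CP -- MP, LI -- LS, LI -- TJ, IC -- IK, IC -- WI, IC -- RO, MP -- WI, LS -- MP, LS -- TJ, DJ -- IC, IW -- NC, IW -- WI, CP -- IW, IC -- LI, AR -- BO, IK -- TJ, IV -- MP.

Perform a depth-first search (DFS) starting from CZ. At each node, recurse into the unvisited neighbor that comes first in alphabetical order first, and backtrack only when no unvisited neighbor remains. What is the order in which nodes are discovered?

CZ, IW, CP, AR, BO, LI, IC, DJ, IK, TJ, LS, IV, MP, WI, YP, NC, RO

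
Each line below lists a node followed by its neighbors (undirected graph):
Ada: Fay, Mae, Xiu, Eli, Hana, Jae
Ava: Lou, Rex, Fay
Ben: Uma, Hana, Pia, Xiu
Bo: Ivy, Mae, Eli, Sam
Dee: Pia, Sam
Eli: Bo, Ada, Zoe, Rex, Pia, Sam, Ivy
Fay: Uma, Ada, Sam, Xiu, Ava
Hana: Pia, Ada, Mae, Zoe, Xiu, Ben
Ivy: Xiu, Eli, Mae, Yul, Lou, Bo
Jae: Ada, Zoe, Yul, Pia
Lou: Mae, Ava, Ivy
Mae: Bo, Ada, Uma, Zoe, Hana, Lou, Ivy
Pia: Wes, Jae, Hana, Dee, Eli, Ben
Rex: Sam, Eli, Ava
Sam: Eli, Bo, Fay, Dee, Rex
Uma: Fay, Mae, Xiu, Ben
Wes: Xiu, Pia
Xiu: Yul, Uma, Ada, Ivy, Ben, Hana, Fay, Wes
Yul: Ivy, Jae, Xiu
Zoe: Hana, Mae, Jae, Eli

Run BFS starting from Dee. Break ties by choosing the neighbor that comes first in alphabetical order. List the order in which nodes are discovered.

Dee -> Pia -> Sam -> Ben -> Eli -> Hana -> Jae -> Wes -> Bo -> Fay -> Rex -> Uma -> Xiu -> Ada -> Ivy -> Zoe -> Mae -> Yul -> Ava -> Lou

Visit Dee; enqueue Pia, Sam → queue [Pia, Sam]
Visit Pia; enqueue Ben, Eli, Hana, Jae, Wes → queue [Sam, Ben, Eli, Hana, Jae, Wes]
Visit Sam; enqueue Bo, Fay, Rex → queue [Ben, Eli, Hana, Jae, Wes, Bo, Fay, Rex]
Visit Ben; enqueue Uma, Xiu → queue [Eli, Hana, Jae, Wes, Bo, Fay, Rex, Uma, Xiu]
Visit Eli; enqueue Ada, Ivy, Zoe → queue [Hana, Jae, Wes, Bo, Fay, Rex, Uma, Xiu, Ada, Ivy, Zoe]
Visit Hana; enqueue Mae → queue [Jae, Wes, Bo, Fay, Rex, Uma, Xiu, Ada, Ivy, Zoe, Mae]
Visit Jae; enqueue Yul → queue [Wes, Bo, Fay, Rex, Uma, Xiu, Ada, Ivy, Zoe, Mae, Yul]
Visit Wes → queue [Bo, Fay, Rex, Uma, Xiu, Ada, Ivy, Zoe, Mae, Yul]
Visit Bo → queue [Fay, Rex, Uma, Xiu, Ada, Ivy, Zoe, Mae, Yul]
Visit Fay; enqueue Ava → queue [Rex, Uma, Xiu, Ada, Ivy, Zoe, Mae, Yul, Ava]
Visit Rex → queue [Uma, Xiu, Ada, Ivy, Zoe, Mae, Yul, Ava]
Visit Uma → queue [Xiu, Ada, Ivy, Zoe, Mae, Yul, Ava]
Visit Xiu → queue [Ada, Ivy, Zoe, Mae, Yul, Ava]
Visit Ada → queue [Ivy, Zoe, Mae, Yul, Ava]
Visit Ivy; enqueue Lou → queue [Zoe, Mae, Yul, Ava, Lou]
Visit Zoe → queue [Mae, Yul, Ava, Lou]
Visit Mae → queue [Yul, Ava, Lou]
Visit Yul → queue [Ava, Lou]
Visit Ava → queue [Lou]
Visit Lou → queue []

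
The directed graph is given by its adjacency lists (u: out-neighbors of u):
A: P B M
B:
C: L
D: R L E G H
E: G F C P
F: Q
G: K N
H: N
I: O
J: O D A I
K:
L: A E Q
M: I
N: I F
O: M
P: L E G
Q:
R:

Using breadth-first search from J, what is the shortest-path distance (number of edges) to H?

2

Level 0: J
Level 1: A, D, I, O
Level 2: B, E, G, H, L, M, P, R
Level 3: C, F, K, N, Q
H first appears at level 2.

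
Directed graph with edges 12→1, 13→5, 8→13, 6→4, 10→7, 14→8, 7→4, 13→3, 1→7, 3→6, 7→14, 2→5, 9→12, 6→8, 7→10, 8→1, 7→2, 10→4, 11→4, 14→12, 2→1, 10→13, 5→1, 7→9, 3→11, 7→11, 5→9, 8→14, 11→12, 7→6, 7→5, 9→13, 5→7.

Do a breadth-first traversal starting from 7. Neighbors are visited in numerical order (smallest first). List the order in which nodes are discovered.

7 2 4 5 6 9 10 11 14 1 8 12 13 3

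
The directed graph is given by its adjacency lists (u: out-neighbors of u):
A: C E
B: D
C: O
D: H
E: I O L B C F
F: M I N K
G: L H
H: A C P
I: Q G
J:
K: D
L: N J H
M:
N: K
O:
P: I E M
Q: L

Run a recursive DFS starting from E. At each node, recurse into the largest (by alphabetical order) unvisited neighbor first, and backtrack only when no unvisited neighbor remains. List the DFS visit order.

E, O, L, N, K, D, H, P, M, I, Q, G, C, A, J, F, B

Visit E
E → O
E → L
L → N
N → K
K → D
D → H
H → P
P → M
P → I
I → Q
I → G
H → C
H → A
L → J
E → F
E → B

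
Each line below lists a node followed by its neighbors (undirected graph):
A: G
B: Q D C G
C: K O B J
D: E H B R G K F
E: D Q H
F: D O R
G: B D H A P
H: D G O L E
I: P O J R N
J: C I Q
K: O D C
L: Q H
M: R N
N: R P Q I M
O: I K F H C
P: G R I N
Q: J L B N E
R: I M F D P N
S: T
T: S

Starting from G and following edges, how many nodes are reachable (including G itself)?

18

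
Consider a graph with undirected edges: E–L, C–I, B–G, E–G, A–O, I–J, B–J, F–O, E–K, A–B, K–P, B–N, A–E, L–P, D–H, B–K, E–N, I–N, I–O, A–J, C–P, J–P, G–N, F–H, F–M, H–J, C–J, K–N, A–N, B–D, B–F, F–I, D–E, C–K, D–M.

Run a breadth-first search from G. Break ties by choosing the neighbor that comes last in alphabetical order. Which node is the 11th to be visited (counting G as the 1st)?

Visit G; enqueue N, E, B → queue [N, E, B]
Visit N; enqueue K, I, A → queue [E, B, K, I, A]
Visit E; enqueue L, D → queue [B, K, I, A, L, D]
Visit B; enqueue J, F → queue [K, I, A, L, D, J, F]
Visit K; enqueue P, C → queue [I, A, L, D, J, F, P, C]
Visit I; enqueue O → queue [A, L, D, J, F, P, C, O]
Visit A → queue [L, D, J, F, P, C, O]
Visit L → queue [D, J, F, P, C, O]
Visit D; enqueue M, H → queue [J, F, P, C, O, M, H]
Visit J → queue [F, P, C, O, M, H]
Visit F → queue [P, C, O, M, H]
Visit P → queue [C, O, M, H]
Visit C → queue [O, M, H]
Visit O → queue [M, H]
Visit M → queue [H]
Visit H → queue []

Visit order: G, N, E, B, K, I, A, L, D, J, F, P, C, O, M, H

F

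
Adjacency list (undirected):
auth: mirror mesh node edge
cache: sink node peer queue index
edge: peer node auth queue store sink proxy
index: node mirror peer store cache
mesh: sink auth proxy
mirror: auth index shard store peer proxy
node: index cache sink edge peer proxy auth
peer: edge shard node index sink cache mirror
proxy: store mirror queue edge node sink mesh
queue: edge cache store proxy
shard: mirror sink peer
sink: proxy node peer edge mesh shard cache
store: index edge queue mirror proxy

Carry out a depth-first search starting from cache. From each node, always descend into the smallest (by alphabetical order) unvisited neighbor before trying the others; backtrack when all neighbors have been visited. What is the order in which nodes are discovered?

cache index mirror auth edge node peer shard sink mesh proxy queue store

Visit cache
cache → index
index → mirror
mirror → auth
auth → edge
edge → node
node → peer
peer → shard
shard → sink
sink → mesh
mesh → proxy
proxy → queue
queue → store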